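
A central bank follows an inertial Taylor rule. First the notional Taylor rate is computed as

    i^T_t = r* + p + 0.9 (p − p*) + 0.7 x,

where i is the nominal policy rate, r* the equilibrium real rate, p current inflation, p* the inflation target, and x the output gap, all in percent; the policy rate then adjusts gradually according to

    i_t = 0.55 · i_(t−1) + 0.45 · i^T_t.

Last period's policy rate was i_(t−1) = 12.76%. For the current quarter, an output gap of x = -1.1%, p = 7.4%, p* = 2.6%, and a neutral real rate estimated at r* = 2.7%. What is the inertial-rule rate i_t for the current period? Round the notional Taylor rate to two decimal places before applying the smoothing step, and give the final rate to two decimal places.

i^T_t = 2.7 + 7.4 + 0.9 × (7.4 − 2.6) + 0.7 × (-1.1)
   = 2.7 + 7.4 + 4.32 − 0.77 = 13.65
i_t = 0.55 × 12.76 + 0.45 × 13.65 = 7.018 + 6.1425 = 13.16

13.16%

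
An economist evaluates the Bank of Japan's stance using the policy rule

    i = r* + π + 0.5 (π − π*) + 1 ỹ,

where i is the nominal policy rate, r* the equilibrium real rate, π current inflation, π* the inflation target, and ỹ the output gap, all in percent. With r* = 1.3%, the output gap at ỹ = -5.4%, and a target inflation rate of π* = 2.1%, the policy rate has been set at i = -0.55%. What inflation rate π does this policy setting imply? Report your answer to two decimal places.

3.07%

Collecting π: i = r* + (1 + 0.5) π − 0.5 π* + 1 ỹ
1.5 π = -0.55 − 1.3 + 0.5 × 2.1 − 1 × (-5.4) = 4.6
π = 4.6 / 1.5 = 3.07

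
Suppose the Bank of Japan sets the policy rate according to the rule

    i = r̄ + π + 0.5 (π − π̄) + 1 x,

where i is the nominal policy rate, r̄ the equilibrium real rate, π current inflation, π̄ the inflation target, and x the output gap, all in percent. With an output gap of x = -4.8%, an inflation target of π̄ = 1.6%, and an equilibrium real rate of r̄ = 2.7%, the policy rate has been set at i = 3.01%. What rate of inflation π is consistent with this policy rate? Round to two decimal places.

3.94%

Collecting π: i = r̄ + (1 + 0.5) π − 0.5 π̄ + 1 x
1.5 π = 3.01 − 2.7 + 0.5 × 1.6 − 1 × (-4.8) = 5.91
π = 5.91 / 1.5 = 3.94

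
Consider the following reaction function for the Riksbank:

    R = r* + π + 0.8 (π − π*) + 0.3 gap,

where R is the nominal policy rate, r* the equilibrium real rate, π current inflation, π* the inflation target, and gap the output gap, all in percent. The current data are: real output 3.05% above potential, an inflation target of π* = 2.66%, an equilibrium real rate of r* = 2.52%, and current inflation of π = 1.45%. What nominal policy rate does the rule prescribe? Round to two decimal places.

3.92%

Output 3.05% above potential → gap = 3.05.
R = 2.52 + 1.45 + 0.8 × (1.45 − 2.66) + 0.3 × 3.05
   = 2.52 + 1.45 − 0.968 + 0.915 = 3.92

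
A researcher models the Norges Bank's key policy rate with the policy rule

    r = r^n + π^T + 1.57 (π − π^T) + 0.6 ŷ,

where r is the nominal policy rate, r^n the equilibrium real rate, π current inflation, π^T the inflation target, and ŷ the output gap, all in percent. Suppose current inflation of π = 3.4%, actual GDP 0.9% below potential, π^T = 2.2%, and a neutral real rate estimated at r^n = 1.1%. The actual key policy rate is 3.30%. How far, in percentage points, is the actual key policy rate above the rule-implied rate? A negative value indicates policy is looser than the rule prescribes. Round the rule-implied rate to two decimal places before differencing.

-1.34 pp

Output 0.9% below potential → ŷ = -0.9.
r = 1.1 + 2.2 + 1.57 × (3.4 − 2.2) + 0.6 × (-0.9)
   = 1.1 + 2.2 + 1.884 − 0.54 = 4.64
Deviation = 3.30 − 4.64 = -1.34 pp.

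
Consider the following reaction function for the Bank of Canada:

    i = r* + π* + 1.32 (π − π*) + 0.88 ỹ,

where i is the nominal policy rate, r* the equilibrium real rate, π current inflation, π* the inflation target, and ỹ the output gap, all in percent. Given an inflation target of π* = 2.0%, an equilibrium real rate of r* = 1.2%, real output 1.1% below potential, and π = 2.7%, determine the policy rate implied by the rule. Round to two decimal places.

3.16%

Output 1.1% below potential → ỹ = -1.1.
i = 1.2 + 2.0 + 1.32 × (2.7 − 2.0) + 0.88 × (-1.1)
   = 1.2 + 2 + 0.924 − 0.968 = 3.16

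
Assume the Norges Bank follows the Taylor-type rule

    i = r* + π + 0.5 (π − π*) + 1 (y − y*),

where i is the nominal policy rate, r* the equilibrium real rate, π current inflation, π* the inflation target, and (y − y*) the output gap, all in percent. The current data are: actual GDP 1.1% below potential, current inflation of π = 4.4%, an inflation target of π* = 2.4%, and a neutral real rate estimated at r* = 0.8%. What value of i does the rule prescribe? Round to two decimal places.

5.10%

Output 1.1% below potential → (y − y*) = -1.1.
i = 0.8 + 4.4 + 0.5 × (4.4 − 2.4) + 1 × (-1.1)
   = 0.8 + 4.4 + 1 − 1.1 = 5.10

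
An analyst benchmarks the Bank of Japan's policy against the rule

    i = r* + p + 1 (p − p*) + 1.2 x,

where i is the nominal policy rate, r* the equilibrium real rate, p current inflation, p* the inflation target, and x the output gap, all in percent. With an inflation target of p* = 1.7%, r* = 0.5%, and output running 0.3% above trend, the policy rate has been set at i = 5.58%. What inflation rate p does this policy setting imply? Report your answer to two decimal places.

3.21%

Output 0.3% above potential → x = 0.3.
Collecting p: i = r* + (1 + 1) p − 1 p* + 1.2 x
2 p = 5.58 − 0.5 + 1 × 1.7 − 1.2 × 0.3 = 6.42
p = 6.42 / 2 = 3.21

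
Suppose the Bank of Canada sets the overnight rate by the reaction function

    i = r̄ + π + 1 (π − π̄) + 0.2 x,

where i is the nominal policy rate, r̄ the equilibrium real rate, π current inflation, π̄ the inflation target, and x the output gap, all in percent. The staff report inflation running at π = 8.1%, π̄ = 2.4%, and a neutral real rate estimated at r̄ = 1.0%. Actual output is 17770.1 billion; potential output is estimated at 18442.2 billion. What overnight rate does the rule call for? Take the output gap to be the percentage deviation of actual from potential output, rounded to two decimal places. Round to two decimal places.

14.07%

Output gap = 100 × (17770.1 − 18442.2) / 18442.2 = -3.64%.
i = 1.00 + 8.10 + 1 × (8.10 − 2.40) + 0.2 × (-3.64)
   = 1.00 + 8.1 + 5.7 − 0.728 = 14.07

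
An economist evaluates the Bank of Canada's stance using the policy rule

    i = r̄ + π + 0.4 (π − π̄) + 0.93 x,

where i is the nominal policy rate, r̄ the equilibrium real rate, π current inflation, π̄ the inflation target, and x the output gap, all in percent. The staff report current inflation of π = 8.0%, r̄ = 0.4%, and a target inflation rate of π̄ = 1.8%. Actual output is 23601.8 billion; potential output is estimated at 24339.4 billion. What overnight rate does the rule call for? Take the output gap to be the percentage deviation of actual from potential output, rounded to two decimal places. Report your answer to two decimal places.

8.06%

Output gap = 100 × (23601.8 − 24339.4) / 24339.4 = -3.03%.
i = 0.40 + 8.00 + 0.4 × (8.00 − 1.80) + 0.93 × (-3.03)
   = 0.40 + 8 + 2.48 − 2.8179 = 8.06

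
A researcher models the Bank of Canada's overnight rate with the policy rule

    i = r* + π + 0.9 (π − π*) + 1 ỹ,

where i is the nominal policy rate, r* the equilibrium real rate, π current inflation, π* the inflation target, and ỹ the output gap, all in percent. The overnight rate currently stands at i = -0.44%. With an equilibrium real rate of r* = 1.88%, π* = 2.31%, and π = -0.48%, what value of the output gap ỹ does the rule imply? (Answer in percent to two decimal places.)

0.67%

1 ỹ = -0.44 − 1.88 − (-0.48) − 0.9 × ((-0.48) − 2.31) = 0.671
ỹ = 0.671 / 1 = 0.67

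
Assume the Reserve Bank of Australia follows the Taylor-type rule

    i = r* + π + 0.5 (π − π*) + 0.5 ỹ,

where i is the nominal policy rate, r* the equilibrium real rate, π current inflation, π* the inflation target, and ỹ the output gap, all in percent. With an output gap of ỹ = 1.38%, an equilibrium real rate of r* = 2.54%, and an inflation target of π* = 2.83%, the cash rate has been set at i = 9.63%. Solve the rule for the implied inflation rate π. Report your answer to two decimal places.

Collecting π: i = r* + (1 + 0.5) π − 0.5 π* + 0.5 ỹ
1.5 π = 9.63 − 2.54 + 0.5 × 2.83 − 0.5 × 1.38 = 7.815
π = 7.815 / 1.5 = 5.21

5.21%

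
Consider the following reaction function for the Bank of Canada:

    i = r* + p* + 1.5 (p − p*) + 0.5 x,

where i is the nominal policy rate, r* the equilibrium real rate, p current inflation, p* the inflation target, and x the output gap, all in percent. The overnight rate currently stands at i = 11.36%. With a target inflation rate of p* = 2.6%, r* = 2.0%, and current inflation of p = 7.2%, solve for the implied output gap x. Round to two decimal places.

0.5 x = 11.36 − 2.0 − 2.6 − 1.5 × (7.2 − 2.6) = -0.14
x = -0.14 / 0.5 = -0.28

-0.28%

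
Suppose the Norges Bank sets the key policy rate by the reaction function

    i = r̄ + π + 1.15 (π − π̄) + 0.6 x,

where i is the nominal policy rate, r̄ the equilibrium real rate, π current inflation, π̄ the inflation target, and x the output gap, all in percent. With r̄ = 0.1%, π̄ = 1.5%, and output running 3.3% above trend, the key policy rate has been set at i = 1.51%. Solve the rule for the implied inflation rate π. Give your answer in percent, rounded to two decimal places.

Output 3.3% above potential → x = 3.3.
Collecting π: i = r̄ + (1 + 1.15) π − 1.15 π̄ + 0.6 x
2.15 π = 1.51 − 0.1 + 1.15 × 1.5 − 0.6 × 3.3 = 1.155
π = 1.155 / 2.15 = 0.54

0.54%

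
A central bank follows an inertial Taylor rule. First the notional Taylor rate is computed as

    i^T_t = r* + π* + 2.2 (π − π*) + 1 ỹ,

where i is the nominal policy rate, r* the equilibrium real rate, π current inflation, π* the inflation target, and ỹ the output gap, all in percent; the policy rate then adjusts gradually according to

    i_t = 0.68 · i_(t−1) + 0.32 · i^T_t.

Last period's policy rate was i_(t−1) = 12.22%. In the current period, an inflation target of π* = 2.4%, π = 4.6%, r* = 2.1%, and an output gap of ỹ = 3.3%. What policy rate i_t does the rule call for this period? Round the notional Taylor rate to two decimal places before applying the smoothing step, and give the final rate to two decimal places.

i^T_t = 2.1 + 2.4 + 2.2 × (4.6 − 2.4) + 1 × 3.3
   = 2.1 + 2.4 + 4.84 + 3.3 = 12.64
i_t = 0.68 × 12.22 + 0.32 × 12.64 = 8.3096 + 4.0448 = 12.35

12.35%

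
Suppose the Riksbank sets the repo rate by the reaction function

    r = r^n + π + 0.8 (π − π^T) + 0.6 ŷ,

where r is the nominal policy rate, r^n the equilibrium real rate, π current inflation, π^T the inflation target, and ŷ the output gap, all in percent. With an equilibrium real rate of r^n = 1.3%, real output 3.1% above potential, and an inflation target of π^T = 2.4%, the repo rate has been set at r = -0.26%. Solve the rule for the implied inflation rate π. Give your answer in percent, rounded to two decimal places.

Output 3.1% above potential → ŷ = 3.1.
Collecting π: r = r^n + (1 + 0.8) π − 0.8 π^T + 0.6 ŷ
1.8 π = -0.26 − 1.3 + 0.8 × 2.4 − 0.6 × 3.1 = -1.5
π = -1.5 / 1.8 = -0.83

-0.83%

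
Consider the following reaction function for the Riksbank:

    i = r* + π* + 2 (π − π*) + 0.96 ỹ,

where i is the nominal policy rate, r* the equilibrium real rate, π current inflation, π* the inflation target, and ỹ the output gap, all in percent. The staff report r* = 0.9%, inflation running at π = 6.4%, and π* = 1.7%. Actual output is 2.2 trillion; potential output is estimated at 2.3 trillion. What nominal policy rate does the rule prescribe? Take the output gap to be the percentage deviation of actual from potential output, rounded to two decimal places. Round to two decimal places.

Output gap = 100 × (2.2 − 2.3) / 2.3 = -4.35%.
i = 0.90 + 1.70 + 2 × (6.40 − 1.70) + 0.96 × (-4.35)
   = 0.90 + 1.7 + 9.4 − 4.176 = 7.82

7.82%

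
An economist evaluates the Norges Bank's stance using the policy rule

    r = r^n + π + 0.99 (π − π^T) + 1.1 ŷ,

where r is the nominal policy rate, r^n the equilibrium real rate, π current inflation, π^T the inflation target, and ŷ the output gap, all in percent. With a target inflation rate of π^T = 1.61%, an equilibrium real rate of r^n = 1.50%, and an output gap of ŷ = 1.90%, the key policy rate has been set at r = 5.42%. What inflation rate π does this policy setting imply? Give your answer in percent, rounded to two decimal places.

1.72%

Collecting π: r = r^n + (1 + 0.99) π − 0.99 π^T + 1.1 ŷ
1.99 π = 5.42 − 1.50 + 0.99 × 1.61 − 1.1 × 1.90 = 3.4239
π = 3.4239 / 1.99 = 1.72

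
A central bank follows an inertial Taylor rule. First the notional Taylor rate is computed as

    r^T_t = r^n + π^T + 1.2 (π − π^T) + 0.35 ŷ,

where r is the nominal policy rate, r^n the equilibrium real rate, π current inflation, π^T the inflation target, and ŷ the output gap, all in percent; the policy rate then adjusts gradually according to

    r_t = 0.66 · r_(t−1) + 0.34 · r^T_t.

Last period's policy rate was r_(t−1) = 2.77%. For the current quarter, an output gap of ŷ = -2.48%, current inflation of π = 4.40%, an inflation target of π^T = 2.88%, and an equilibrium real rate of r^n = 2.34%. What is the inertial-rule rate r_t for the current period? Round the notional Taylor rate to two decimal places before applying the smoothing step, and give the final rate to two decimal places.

3.93%

r^T_t = 2.34 + 2.88 + 1.2 × (4.40 − 2.88) + 0.35 × (-2.48)
   = 2.34 + 2.88 + 1.824 − 0.868 = 6.18
r_t = 0.66 × 2.77 + 0.34 × 6.18 = 1.8282 + 2.1012 = 3.93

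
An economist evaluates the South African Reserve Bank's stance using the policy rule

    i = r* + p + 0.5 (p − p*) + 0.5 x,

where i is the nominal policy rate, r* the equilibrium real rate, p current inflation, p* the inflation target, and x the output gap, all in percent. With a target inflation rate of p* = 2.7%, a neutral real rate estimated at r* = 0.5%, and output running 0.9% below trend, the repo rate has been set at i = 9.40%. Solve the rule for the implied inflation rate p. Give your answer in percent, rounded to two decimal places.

7.13%

Output 0.9% below potential → x = -0.9.
Collecting p: i = r* + (1 + 0.5) p − 0.5 p* + 0.5 x
1.5 p = 9.40 − 0.5 + 0.5 × 2.7 − 0.5 × (-0.9) = 10.7
p = 10.7 / 1.5 = 7.13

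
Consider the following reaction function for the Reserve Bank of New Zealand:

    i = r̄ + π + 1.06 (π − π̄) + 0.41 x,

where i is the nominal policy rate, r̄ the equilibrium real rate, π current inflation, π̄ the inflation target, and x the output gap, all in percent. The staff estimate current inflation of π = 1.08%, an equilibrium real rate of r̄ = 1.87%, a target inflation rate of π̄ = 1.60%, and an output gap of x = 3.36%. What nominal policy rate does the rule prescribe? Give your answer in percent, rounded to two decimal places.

3.78%

i = 1.87 + 1.08 + 1.06 × (1.08 − 1.60) + 0.41 × 3.36
   = 1.87 + 1.08 − 0.5512 + 1.3776 = 3.78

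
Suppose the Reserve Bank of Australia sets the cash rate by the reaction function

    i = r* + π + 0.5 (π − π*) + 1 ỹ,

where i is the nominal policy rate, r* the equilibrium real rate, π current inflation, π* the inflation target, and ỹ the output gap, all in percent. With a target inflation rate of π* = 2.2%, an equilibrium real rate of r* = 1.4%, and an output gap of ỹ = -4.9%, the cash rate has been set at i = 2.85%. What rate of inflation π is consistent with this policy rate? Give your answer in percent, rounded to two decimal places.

4.97%

Collecting π: i = r* + (1 + 0.5) π − 0.5 π* + 1 ỹ
1.5 π = 2.85 − 1.4 + 0.5 × 2.2 − 1 × (-4.9) = 7.45
π = 7.45 / 1.5 = 4.97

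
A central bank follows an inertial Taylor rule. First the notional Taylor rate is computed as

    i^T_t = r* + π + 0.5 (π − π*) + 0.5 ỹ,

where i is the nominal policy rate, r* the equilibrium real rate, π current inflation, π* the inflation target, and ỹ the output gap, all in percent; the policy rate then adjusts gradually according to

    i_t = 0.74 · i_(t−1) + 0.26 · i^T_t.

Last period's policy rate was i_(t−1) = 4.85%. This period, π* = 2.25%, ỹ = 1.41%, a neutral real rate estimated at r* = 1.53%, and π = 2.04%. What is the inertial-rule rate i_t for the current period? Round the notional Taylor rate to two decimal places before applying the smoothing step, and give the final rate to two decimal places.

i^T_t = 1.53 + 2.04 + 0.5 × (2.04 − 2.25) + 0.5 × 1.41
   = 1.53 + 2.04 − 0.105 + 0.705 = 4.17
i_t = 0.74 × 4.85 + 0.26 × 4.17 = 3.589 + 1.0842 = 4.67

4.67%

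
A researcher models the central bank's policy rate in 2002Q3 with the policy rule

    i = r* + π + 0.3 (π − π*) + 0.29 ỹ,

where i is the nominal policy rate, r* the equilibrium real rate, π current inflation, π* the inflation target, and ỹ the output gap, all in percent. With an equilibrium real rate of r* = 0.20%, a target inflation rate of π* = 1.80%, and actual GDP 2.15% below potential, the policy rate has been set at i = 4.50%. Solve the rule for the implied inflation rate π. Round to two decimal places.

Output 2.15% below potential → ỹ = -2.15.
Collecting π: i = r* + (1 + 0.3) π − 0.3 π* + 0.29 ỹ
1.3 π = 4.50 − 0.20 + 0.3 × 1.80 − 0.29 × (-2.15) = 5.4635
π = 5.4635 / 1.3 = 4.20

4.20%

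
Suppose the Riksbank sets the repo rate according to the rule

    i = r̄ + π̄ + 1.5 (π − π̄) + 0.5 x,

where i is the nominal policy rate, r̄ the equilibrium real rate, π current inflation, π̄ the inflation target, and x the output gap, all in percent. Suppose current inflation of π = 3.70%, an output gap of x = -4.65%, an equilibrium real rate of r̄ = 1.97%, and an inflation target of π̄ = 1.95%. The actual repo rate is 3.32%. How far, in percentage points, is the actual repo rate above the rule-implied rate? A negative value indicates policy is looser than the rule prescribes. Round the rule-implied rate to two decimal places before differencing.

i = 1.97 + 1.95 + 1.5 × (3.70 − 1.95) + 0.5 × (-4.65)
   = 1.97 + 1.95 + 2.625 − 2.325 = 4.22
Deviation = 3.32 − 4.22 = -0.90 pp.

-0.90 pp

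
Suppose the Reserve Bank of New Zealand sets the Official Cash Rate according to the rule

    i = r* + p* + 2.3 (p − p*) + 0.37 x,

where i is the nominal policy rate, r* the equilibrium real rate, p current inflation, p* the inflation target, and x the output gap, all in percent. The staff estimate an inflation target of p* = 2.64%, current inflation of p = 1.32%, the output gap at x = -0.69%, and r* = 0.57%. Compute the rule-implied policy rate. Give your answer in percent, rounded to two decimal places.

-0.08%

i = 0.57 + 2.64 + 2.3 × (1.32 − 2.64) + 0.37 × (-0.69)
   = 0.57 + 2.64 − 3.036 − 0.2553 = -0.08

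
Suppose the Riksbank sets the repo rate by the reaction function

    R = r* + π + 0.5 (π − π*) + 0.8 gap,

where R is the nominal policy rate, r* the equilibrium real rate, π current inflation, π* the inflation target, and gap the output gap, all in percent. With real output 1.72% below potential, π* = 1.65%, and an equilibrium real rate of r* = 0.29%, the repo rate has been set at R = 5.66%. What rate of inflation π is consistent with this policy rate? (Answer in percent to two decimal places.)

Output 1.72% below potential → gap = -1.72.
Collecting π: R = r* + (1 + 0.5) π − 0.5 π* + 0.8 gap
1.5 π = 5.66 − 0.29 + 0.5 × 1.65 − 0.8 × (-1.72) = 7.571
π = 7.571 / 1.5 = 5.05

5.05%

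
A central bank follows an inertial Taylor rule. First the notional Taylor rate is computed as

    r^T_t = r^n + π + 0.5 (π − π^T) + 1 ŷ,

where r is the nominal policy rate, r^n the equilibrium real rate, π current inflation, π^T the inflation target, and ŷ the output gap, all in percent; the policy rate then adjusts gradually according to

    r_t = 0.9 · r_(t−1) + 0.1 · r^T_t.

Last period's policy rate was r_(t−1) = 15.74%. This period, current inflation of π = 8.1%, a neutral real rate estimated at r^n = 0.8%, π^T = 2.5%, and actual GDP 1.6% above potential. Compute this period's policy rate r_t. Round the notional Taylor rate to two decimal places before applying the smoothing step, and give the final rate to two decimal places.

15.50%

Output 1.6% above potential → ŷ = 1.6.
r^T_t = 0.8 + 8.1 + 0.5 × (8.1 − 2.5) + 1 × 1.6
   = 0.8 + 8.1 + 2.8 + 1.6 = 13.30
r_t = 0.9 × 15.74 + 0.1 × 13.30 = 14.166 + 1.33 = 15.50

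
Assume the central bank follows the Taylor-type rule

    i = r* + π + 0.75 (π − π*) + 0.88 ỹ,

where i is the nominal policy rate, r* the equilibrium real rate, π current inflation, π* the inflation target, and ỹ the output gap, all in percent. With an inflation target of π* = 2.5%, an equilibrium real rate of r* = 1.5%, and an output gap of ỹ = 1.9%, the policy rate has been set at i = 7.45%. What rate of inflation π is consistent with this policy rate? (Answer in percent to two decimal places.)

Collecting π: i = r* + (1 + 0.75) π − 0.75 π* + 0.88 ỹ
1.75 π = 7.45 − 1.5 + 0.75 × 2.5 − 0.88 × 1.9 = 6.153
π = 6.153 / 1.75 = 3.52

3.52%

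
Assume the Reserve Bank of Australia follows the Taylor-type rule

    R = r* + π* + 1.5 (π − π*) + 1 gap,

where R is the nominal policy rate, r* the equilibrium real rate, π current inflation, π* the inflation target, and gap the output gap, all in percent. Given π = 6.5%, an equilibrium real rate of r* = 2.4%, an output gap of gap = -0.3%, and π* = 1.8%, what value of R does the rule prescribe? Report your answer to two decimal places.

R = 2.4 + 1.8 + 1.5 × (6.5 − 1.8) + 1 × (-0.3)
   = 2.4 + 1.8 + 7.05 − 0.3 = 10.95

10.95%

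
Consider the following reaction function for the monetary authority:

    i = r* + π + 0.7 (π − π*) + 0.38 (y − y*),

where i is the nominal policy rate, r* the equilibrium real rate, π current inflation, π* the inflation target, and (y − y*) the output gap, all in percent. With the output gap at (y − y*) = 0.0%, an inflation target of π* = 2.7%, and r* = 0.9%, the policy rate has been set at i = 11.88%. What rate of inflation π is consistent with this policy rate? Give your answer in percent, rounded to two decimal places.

7.57%

Collecting π: i = r* + (1 + 0.7) π − 0.7 π* + 0.38 (y − y*)
1.7 π = 11.88 − 0.9 + 0.7 × 2.7 − 0.38 × 0.0 = 12.87
π = 12.87 / 1.7 = 7.57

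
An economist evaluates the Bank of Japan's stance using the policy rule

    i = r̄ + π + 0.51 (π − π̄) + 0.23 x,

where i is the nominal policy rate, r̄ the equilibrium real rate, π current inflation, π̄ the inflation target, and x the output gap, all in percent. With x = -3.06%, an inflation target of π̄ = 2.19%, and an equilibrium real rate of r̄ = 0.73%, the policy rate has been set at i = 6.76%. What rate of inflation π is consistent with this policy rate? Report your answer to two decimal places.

Collecting π: i = r̄ + (1 + 0.51) π − 0.51 π̄ + 0.23 x
1.51 π = 6.76 − 0.73 + 0.51 × 2.19 − 0.23 × (-3.06) = 7.8507
π = 7.8507 / 1.51 = 5.20

5.20%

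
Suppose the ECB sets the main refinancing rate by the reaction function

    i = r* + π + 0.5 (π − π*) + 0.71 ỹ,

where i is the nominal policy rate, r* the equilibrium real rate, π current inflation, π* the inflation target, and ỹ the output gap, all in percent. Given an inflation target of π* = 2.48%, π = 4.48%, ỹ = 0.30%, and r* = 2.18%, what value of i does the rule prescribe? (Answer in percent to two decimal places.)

7.87%

i = 2.18 + 4.48 + 0.5 × (4.48 − 2.48) + 0.71 × 0.30
   = 2.18 + 4.48 + 1 + 0.213 = 7.87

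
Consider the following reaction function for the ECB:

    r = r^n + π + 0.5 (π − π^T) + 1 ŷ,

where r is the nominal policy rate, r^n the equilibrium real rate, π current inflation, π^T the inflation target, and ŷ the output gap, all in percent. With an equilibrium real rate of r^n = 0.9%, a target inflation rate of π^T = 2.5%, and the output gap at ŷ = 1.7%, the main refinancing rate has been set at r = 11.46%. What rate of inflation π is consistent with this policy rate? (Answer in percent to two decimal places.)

6.74%

Collecting π: r = r^n + (1 + 0.5) π − 0.5 π^T + 1 ŷ
1.5 π = 11.46 − 0.9 + 0.5 × 2.5 − 1 × 1.7 = 10.11
π = 10.11 / 1.5 = 6.74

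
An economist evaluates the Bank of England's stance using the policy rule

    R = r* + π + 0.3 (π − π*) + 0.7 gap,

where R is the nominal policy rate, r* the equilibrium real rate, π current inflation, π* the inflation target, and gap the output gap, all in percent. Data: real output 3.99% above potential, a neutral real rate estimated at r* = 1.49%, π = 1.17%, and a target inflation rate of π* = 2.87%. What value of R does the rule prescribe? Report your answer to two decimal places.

Output 3.99% above potential → gap = 3.99.
R = 1.49 + 1.17 + 0.3 × (1.17 − 2.87) + 0.7 × 3.99
   = 1.49 + 1.17 − 0.51 + 2.793 = 4.94

4.94%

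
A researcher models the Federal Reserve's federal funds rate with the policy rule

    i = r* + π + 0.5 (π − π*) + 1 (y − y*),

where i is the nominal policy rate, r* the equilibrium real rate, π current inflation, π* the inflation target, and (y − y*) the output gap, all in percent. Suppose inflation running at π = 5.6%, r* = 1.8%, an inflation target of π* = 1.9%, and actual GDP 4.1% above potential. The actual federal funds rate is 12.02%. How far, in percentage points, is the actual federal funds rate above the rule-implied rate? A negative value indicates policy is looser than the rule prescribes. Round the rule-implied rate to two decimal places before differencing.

-1.33 pp

Output 4.1% above potential → (y − y*) = 4.1.
i = 1.8 + 5.6 + 0.5 × (5.6 − 1.9) + 1 × 4.1
   = 1.8 + 5.6 + 1.85 + 4.1 = 13.35
Deviation = 12.02 − 13.35 = -1.33 pp.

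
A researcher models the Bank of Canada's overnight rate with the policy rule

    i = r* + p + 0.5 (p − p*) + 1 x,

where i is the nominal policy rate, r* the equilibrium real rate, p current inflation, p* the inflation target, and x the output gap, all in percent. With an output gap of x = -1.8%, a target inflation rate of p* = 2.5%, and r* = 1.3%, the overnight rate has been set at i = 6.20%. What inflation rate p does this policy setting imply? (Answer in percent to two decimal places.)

5.30%

Collecting p: i = r* + (1 + 0.5) p − 0.5 p* + 1 x
1.5 p = 6.20 − 1.3 + 0.5 × 2.5 − 1 × (-1.8) = 7.95
p = 7.95 / 1.5 = 5.30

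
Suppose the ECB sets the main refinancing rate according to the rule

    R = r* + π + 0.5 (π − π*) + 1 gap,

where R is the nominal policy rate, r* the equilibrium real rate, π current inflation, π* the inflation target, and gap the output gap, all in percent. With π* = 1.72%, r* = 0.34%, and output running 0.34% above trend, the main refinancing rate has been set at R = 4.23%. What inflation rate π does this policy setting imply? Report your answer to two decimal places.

2.94%

Output 0.34% above potential → gap = 0.34.
Collecting π: R = r* + (1 + 0.5) π − 0.5 π* + 1 gap
1.5 π = 4.23 − 0.34 + 0.5 × 1.72 − 1 × 0.34 = 4.41
π = 4.41 / 1.5 = 2.94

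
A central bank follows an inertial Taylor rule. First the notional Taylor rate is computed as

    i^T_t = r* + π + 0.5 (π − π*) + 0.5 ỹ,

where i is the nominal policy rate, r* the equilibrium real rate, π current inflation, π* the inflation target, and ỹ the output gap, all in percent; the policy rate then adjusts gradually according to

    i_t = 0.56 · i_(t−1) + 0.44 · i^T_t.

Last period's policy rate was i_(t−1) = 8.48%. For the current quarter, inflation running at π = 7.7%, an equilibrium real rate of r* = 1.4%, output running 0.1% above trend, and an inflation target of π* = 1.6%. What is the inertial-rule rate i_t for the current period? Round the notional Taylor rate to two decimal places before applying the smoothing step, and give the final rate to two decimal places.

10.12%

Output 0.1% above potential → ỹ = 0.1.
i^T_t = 1.4 + 7.7 + 0.5 × (7.7 − 1.6) + 0.5 × 0.1
   = 1.4 + 7.7 + 3.05 + 0.05 = 12.20
i_t = 0.56 × 8.48 + 0.44 × 12.20 = 4.7488 + 5.368 = 10.12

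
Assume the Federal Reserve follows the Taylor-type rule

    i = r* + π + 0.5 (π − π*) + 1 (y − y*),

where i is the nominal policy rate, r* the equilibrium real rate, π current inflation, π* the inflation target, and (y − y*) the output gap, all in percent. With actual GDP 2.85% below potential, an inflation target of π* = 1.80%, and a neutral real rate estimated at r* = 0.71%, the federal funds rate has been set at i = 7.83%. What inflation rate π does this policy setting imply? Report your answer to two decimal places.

Output 2.85% below potential → (y − y*) = -2.85.
Collecting π: i = r* + (1 + 0.5) π − 0.5 π* + 1 (y − y*)
1.5 π = 7.83 − 0.71 + 0.5 × 1.80 − 1 × (-2.85) = 10.87
π = 10.87 / 1.5 = 7.25

7.25%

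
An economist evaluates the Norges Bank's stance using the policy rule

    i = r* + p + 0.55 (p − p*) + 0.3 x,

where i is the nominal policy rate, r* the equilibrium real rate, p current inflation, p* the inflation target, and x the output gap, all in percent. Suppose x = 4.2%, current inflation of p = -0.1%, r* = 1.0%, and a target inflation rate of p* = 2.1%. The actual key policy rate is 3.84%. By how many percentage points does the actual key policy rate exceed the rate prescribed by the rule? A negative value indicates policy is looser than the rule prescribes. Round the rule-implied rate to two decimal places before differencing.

2.89 pp

i = 1.0 + (-0.1) + 0.55 × (-0.1 − 2.1) + 0.3 × 4.2
   = 1.0 − 0.1 − 1.21 + 1.26 = 0.95
Deviation = 3.84 − 0.95 = 2.89 pp.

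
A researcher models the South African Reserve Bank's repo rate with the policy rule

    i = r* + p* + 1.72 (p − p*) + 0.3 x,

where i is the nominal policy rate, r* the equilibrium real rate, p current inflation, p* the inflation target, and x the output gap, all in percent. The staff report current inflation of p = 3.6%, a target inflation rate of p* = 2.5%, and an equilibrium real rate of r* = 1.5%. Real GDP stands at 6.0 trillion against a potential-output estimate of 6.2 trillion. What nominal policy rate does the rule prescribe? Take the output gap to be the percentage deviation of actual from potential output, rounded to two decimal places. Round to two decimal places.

4.92%

Output gap = 100 × (6.0 − 6.2) / 6.2 = -3.23%.
i = 1.50 + 2.50 + 1.72 × (3.60 − 2.50) + 0.3 × (-3.23)
   = 1.50 + 2.5 + 1.892 − 0.969 = 4.92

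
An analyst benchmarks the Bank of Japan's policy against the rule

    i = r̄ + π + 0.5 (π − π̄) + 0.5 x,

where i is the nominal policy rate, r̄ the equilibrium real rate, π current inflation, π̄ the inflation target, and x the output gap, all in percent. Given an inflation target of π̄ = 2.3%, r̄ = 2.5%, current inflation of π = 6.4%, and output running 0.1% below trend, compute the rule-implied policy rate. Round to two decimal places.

Output 0.1% below potential → x = -0.1.
i = 2.5 + 6.4 + 0.5 × (6.4 − 2.3) + 0.5 × (-0.1)
   = 2.5 + 6.4 + 2.05 − 0.05 = 10.90

10.90%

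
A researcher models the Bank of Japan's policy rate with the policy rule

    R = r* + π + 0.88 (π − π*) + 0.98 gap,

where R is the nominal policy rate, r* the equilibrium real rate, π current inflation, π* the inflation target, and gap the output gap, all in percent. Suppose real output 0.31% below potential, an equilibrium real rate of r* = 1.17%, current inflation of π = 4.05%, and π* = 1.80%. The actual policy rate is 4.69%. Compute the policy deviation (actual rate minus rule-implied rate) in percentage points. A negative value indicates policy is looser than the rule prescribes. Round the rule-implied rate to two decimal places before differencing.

-2.21 pp

Output 0.31% below potential → gap = -0.31.
R = 1.17 + 4.05 + 0.88 × (4.05 − 1.80) + 0.98 × (-0.31)
   = 1.17 + 4.05 + 1.98 − 0.3038 = 6.90
Deviation = 4.69 − 6.90 = -2.21 pp.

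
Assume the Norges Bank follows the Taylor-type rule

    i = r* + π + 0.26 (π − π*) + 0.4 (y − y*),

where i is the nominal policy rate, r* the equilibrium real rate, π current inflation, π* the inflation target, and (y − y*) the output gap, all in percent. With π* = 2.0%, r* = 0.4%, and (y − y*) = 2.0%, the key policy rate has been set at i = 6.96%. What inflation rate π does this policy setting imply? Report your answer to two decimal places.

4.98%

Collecting π: i = r* + (1 + 0.26) π − 0.26 π* + 0.4 (y − y*)
1.26 π = 6.96 − 0.4 + 0.26 × 2.0 − 0.4 × 2.0 = 6.28
π = 6.28 / 1.26 = 4.98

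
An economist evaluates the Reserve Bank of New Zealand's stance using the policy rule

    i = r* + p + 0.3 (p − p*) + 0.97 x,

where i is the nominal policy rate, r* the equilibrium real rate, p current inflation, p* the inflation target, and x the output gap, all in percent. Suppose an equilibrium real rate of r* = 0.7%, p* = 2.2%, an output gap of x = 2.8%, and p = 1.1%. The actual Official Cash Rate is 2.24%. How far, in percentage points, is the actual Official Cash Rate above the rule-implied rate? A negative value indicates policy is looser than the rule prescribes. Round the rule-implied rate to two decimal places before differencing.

i = 0.7 + 1.1 + 0.3 × (1.1 − 2.2) + 0.97 × 2.8
   = 0.7 + 1.1 − 0.33 + 2.716 = 4.19
Deviation = 2.24 − 4.19 = -1.95 pp.

-1.95 pp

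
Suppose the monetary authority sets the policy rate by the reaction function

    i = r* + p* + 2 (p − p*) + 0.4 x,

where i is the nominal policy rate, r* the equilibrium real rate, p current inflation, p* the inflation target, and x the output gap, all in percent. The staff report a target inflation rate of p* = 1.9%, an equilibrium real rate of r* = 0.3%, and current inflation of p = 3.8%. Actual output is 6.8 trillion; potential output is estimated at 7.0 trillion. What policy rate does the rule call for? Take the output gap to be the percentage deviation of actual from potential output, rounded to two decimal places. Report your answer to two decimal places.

Output gap = 100 × (6.8 − 7.0) / 7.0 = -2.86%.
i = 0.30 + 1.90 + 2 × (3.80 − 1.90) + 0.4 × (-2.86)
   = 0.30 + 1.9 + 3.8 − 1.144 = 4.86

4.86%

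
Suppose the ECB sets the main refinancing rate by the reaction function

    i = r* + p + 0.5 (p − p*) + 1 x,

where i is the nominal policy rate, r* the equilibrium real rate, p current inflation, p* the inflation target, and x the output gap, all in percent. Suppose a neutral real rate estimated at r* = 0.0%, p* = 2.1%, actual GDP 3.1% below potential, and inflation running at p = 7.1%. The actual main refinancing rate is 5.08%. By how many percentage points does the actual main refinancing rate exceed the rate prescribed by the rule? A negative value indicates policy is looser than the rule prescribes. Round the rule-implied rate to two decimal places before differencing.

-1.42 pp

Output 3.1% below potential → x = -3.1.
i = 0.0 + 7.1 + 0.5 × (7.1 − 2.1) + 1 × (-3.1)
   = 0.0 + 7.1 + 2.5 − 3.1 = 6.50
Deviation = 5.08 − 6.50 = -1.42 pp.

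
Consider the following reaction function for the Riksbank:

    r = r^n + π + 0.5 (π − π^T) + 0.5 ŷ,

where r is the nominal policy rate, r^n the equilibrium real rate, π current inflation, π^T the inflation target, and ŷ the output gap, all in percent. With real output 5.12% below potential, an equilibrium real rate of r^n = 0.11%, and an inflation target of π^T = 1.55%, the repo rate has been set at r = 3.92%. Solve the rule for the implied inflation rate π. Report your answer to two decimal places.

Output 5.12% below potential → ŷ = -5.12.
Collecting π: r = r^n + (1 + 0.5) π − 0.5 π^T + 0.5 ŷ
1.5 π = 3.92 − 0.11 + 0.5 × 1.55 − 0.5 × (-5.12) = 7.145
π = 7.145 / 1.5 = 4.76

4.76%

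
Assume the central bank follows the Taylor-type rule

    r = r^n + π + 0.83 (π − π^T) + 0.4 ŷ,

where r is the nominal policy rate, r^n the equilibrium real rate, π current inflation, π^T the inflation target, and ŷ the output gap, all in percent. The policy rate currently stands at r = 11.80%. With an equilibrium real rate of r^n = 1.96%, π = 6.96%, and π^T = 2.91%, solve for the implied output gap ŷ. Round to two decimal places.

-1.20%

0.4 ŷ = 11.80 − 1.96 − 6.96 − 0.83 × (6.96 − 2.91) = -0.4815
ŷ = -0.4815 / 0.4 = -1.20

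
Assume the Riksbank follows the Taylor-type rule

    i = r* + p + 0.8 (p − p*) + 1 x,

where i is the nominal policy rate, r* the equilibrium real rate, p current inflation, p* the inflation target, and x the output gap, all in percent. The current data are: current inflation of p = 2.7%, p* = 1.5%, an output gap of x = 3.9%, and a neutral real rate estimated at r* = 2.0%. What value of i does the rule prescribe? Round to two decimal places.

i = 2.0 + 2.7 + 0.8 × (2.7 − 1.5) + 1 × 3.9
   = 2.0 + 2.7 + 0.96 + 3.9 = 9.56

9.56%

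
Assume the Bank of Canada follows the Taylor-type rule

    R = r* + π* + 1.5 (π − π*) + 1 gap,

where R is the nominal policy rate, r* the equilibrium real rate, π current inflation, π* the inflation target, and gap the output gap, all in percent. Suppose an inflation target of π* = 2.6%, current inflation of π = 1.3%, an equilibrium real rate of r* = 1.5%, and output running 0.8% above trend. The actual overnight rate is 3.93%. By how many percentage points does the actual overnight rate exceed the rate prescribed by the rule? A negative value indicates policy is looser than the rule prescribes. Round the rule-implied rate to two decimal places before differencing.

0.98 pp

Output 0.8% above potential → gap = 0.8.
R = 1.5 + 2.6 + 1.5 × (1.3 − 2.6) + 1 × 0.8
   = 1.5 + 2.6 − 1.95 + 0.8 = 2.95
Deviation = 3.93 − 2.95 = 0.98 pp.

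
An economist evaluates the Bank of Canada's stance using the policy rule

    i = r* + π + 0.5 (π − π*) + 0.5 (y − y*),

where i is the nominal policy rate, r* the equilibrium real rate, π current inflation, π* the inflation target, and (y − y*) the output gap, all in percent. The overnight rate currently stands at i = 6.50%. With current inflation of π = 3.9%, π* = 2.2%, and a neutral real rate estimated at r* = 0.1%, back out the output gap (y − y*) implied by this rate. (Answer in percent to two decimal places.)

0.5 (y − y*) = 6.50 − 0.1 − 3.9 − 0.5 × (3.9 − 2.2) = 1.65
(y − y*) = 1.65 / 0.5 = 3.30

3.30%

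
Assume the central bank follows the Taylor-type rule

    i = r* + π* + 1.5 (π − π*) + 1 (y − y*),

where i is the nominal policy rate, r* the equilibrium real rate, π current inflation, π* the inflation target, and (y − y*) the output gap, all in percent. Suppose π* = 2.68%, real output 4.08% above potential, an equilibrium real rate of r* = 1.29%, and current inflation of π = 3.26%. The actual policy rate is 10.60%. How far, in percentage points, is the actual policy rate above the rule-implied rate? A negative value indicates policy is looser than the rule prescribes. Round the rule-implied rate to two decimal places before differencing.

1.68 pp

Output 4.08% above potential → (y − y*) = 4.08.
i = 1.29 + 2.68 + 1.5 × (3.26 − 2.68) + 1 × 4.08
   = 1.29 + 2.68 + 0.87 + 4.08 = 8.92
Deviation = 10.60 − 8.92 = 1.68 pp.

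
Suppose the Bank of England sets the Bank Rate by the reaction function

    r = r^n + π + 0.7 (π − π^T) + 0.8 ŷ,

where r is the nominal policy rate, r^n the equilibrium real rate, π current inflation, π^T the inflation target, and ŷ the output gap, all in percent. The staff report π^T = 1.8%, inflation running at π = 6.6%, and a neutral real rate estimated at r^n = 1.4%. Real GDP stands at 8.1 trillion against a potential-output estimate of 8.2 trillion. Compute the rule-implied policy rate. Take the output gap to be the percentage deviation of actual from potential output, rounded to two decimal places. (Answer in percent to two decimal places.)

10.38%

Output gap = 100 × (8.1 − 8.2) / 8.2 = -1.22%.
r = 1.40 + 6.60 + 0.7 × (6.60 − 1.80) + 0.8 × (-1.22)
   = 1.40 + 6.6 + 3.36 − 0.976 = 10.38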